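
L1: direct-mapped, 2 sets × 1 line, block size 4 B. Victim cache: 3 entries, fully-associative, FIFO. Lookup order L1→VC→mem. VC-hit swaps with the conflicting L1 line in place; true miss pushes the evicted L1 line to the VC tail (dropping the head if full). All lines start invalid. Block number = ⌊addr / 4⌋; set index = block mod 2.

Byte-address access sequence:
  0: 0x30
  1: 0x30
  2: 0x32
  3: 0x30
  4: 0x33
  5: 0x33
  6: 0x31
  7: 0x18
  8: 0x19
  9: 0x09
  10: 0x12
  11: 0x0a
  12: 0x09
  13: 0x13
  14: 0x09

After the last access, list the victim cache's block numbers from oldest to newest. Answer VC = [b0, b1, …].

VC = [12, 6, 4]

0: 0x30 (blk 12, set 0) → MISS  vc=[]
1: 0x30 (blk 12, set 0) → L1-HIT  vc=[]
2: 0x32 (blk 12, set 0) → L1-HIT  vc=[]
3: 0x30 (blk 12, set 0) → L1-HIT  vc=[]
4: 0x33 (blk 12, set 0) → L1-HIT  vc=[]
5: 0x33 (blk 12, set 0) → L1-HIT  vc=[]
6: 0x31 (blk 12, set 0) → L1-HIT  vc=[]
7: 0x18 (blk 6, set 0) → MISS  vc=[12]
8: 0x19 (blk 6, set 0) → L1-HIT  vc=[12]
9: 0x9 (blk 2, set 0) → MISS  vc=[12, 6]
10: 0x12 (blk 4, set 0) → MISS  vc=[12, 6, 2]
11: 0xa (blk 2, set 0) → VC-HIT  vc=[12, 6, 4]
12: 0x9 (blk 2, set 0) → L1-HIT  vc=[12, 6, 4]
13: 0x13 (blk 4, set 0) → VC-HIT  vc=[12, 6, 2]
14: 0x9 (blk 2, set 0) → VC-HIT  vc=[12, 6, 4]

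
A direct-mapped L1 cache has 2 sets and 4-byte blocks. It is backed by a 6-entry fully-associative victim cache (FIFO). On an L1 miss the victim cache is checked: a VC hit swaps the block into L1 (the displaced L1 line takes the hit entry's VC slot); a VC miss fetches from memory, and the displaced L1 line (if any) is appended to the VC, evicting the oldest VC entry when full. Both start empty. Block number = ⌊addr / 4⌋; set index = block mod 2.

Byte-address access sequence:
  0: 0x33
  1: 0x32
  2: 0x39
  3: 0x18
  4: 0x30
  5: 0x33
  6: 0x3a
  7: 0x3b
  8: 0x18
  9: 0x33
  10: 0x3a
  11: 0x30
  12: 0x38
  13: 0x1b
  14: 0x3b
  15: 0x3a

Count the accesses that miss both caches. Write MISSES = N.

MISSES = 3

#0 0x33→b12/s0 MISS; vc=[]
#1 0x32→b12/s0 L1-HIT; vc=[]
#2 0x39→b14/s0 MISS; vc=[12]
#3 0x18→b6/s0 MISS; vc=[12,14]
#4 0x30→b12/s0 VC-HIT; vc=[6,14]
#5 0x33→b12/s0 L1-HIT; vc=[6,14]
#6 0x3a→b14/s0 VC-HIT; vc=[6,12]
#7 0x3b→b14/s0 L1-HIT; vc=[6,12]
#8 0x18→b6/s0 VC-HIT; vc=[14,12]
#9 0x33→b12/s0 VC-HIT; vc=[14,6]
#10 0x3a→b14/s0 VC-HIT; vc=[12,6]
#11 0x30→b12/s0 VC-HIT; vc=[14,6]
#12 0x38→b14/s0 VC-HIT; vc=[12,6]
#13 0x1b→b6/s0 VC-HIT; vc=[12,14]
#14 0x3b→b14/s0 VC-HIT; vc=[12,6]
#15 0x3a→b14/s0 L1-HIT; vc=[12,6]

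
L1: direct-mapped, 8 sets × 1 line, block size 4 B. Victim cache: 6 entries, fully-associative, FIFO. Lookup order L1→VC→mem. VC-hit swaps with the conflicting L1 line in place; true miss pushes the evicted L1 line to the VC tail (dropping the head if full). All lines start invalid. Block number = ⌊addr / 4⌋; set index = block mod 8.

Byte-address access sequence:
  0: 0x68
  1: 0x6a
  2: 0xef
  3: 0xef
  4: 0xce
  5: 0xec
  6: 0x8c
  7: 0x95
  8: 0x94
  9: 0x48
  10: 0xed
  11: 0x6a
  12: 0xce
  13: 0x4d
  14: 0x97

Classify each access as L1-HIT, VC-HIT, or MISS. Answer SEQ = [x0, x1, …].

  [0] addr=0x68 blk=26 s=2: MISS | VC []
  [1] addr=0x6a blk=26 s=2: L1-HIT | VC []
  [2] addr=0xef blk=59 s=3: MISS | VC []
  [3] addr=0xef blk=59 s=3: L1-HIT | VC []
  [4] addr=0xce blk=51 s=3: MISS | VC [59]
  [5] addr=0xec blk=59 s=3: VC-HIT | VC [51]
  [6] addr=0x8c blk=35 s=3: MISS | VC [51, 59]
  [7] addr=0x95 blk=37 s=5: MISS | VC [51, 59]
  [8] addr=0x94 blk=37 s=5: L1-HIT | VC [51, 59]
  [9] addr=0x48 blk=18 s=2: MISS | VC [51, 59, 26]
  [10] addr=0xed blk=59 s=3: VC-HIT | VC [51, 35, 26]
  [11] addr=0x6a blk=26 s=2: VC-HIT | VC [51, 35, 18]
  [12] addr=0xce blk=51 s=3: VC-HIT | VC [59, 35, 18]
  [13] addr=0x4d blk=19 s=3: MISS | VC [59, 35, 18, 51]
  [14] addr=0x97 blk=37 s=5: L1-HIT | VC [59, 35, 18, 51]

SEQ = [MISS, L1-HIT, MISS, L1-HIT, MISS, VC-HIT, MISS, MISS, L1-HIT, MISS, VC-HIT, VC-HIT, VC-HIT, MISS, L1-HIT]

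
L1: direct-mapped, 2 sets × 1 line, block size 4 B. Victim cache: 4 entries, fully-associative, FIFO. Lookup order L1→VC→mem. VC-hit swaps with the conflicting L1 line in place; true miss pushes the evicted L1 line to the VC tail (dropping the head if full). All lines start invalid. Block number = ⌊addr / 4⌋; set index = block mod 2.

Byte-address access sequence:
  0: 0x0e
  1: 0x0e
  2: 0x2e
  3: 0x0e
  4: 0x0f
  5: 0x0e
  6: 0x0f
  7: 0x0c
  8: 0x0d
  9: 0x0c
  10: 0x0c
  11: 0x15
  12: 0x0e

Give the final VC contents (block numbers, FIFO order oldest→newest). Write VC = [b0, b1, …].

  [0] addr=0xe blk=3 s=1: MISS | VC []
  [1] addr=0xe blk=3 s=1: L1-HIT | VC []
  [2] addr=0x2e blk=11 s=1: MISS | VC [3]
  [3] addr=0xe blk=3 s=1: VC-HIT | VC [11]
  [4] addr=0xf blk=3 s=1: L1-HIT | VC [11]
  [5] addr=0xe blk=3 s=1: L1-HIT | VC [11]
  [6] addr=0xf blk=3 s=1: L1-HIT | VC [11]
  [7] addr=0xc blk=3 s=1: L1-HIT | VC [11]
  [8] addr=0xd blk=3 s=1: L1-HIT | VC [11]
  [9] addr=0xc blk=3 s=1: L1-HIT | VC [11]
  [10] addr=0xc blk=3 s=1: L1-HIT | VC [11]
  [11] addr=0x15 blk=5 s=1: MISS | VC [11, 3]
  [12] addr=0xe blk=3 s=1: VC-HIT | VC [11, 5]

VC = [11, 5]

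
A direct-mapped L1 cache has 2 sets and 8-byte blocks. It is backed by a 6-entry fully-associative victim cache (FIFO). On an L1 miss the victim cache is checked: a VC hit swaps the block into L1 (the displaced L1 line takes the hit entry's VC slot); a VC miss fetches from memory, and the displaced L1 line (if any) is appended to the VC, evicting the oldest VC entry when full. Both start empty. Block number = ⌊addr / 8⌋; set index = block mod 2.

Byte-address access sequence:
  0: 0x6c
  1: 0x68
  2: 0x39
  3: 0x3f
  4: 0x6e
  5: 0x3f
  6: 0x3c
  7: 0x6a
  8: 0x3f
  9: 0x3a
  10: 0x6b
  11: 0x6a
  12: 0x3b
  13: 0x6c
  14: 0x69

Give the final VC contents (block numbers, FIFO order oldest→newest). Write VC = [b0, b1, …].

0: 0x6c (blk 13, set 1) → MISS  vc=[]
1: 0x68 (blk 13, set 1) → L1-HIT  vc=[]
2: 0x39 (blk 7, set 1) → MISS  vc=[13]
3: 0x3f (blk 7, set 1) → L1-HIT  vc=[13]
4: 0x6e (blk 13, set 1) → VC-HIT  vc=[7]
5: 0x3f (blk 7, set 1) → VC-HIT  vc=[13]
6: 0x3c (blk 7, set 1) → L1-HIT  vc=[13]
7: 0x6a (blk 13, set 1) → VC-HIT  vc=[7]
8: 0x3f (blk 7, set 1) → VC-HIT  vc=[13]
9: 0x3a (blk 7, set 1) → L1-HIT  vc=[13]
10: 0x6b (blk 13, set 1) → VC-HIT  vc=[7]
11: 0x6a (blk 13, set 1) → L1-HIT  vc=[7]
12: 0x3b (blk 7, set 1) → VC-HIT  vc=[13]
13: 0x6c (blk 13, set 1) → VC-HIT  vc=[7]
14: 0x69 (blk 13, set 1) → L1-HIT  vc=[7]

VC = [7]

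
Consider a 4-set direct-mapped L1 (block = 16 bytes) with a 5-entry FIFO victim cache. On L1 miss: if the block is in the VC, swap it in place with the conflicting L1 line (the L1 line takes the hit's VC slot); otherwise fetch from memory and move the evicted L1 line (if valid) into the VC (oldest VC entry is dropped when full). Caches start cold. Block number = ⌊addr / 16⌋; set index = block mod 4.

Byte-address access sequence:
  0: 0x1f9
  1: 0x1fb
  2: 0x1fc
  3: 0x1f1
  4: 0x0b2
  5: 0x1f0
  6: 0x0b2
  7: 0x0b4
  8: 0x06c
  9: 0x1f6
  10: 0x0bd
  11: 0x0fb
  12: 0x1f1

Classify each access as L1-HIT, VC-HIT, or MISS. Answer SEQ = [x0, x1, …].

SEQ = [MISS, L1-HIT, L1-HIT, L1-HIT, MISS, VC-HIT, VC-HIT, L1-HIT, MISS, VC-HIT, VC-HIT, MISS, VC-HIT]

#0 0x1f9→b31/s3 MISS; vc=[]
#1 0x1fb→b31/s3 L1-HIT; vc=[]
#2 0x1fc→b31/s3 L1-HIT; vc=[]
#3 0x1f1→b31/s3 L1-HIT; vc=[]
#4 0xb2→b11/s3 MISS; vc=[31]
#5 0x1f0→b31/s3 VC-HIT; vc=[11]
#6 0xb2→b11/s3 VC-HIT; vc=[31]
#7 0xb4→b11/s3 L1-HIT; vc=[31]
#8 0x6c→b6/s2 MISS; vc=[31]
#9 0x1f6→b31/s3 VC-HIT; vc=[11]
#10 0xbd→b11/s3 VC-HIT; vc=[31]
#11 0xfb→b15/s3 MISS; vc=[31,11]
#12 0x1f1→b31/s3 VC-HIT; vc=[15,11]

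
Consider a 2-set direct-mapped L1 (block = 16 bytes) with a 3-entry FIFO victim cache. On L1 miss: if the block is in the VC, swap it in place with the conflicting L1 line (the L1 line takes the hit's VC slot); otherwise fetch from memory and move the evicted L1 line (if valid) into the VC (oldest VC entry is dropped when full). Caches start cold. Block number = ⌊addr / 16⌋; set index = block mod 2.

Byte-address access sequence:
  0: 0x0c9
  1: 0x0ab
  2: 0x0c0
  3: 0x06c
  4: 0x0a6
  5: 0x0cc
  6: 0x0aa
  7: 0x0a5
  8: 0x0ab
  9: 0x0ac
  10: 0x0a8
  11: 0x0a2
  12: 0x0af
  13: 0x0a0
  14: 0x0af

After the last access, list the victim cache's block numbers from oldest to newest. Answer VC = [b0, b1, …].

VC = [6, 12]

0: 0xc9 (blk 12, set 0) → MISS  vc=[]
1: 0xab (blk 10, set 0) → MISS  vc=[12]
2: 0xc0 (blk 12, set 0) → VC-HIT  vc=[10]
3: 0x6c (blk 6, set 0) → MISS  vc=[10, 12]
4: 0xa6 (blk 10, set 0) → VC-HIT  vc=[6, 12]
5: 0xcc (blk 12, set 0) → VC-HIT  vc=[6, 10]
6: 0xaa (blk 10, set 0) → VC-HIT  vc=[6, 12]
7: 0xa5 (blk 10, set 0) → L1-HIT  vc=[6, 12]
8: 0xab (blk 10, set 0) → L1-HIT  vc=[6, 12]
9: 0xac (blk 10, set 0) → L1-HIT  vc=[6, 12]
10: 0xa8 (blk 10, set 0) → L1-HIT  vc=[6, 12]
11: 0xa2 (blk 10, set 0) → L1-HIT  vc=[6, 12]
12: 0xaf (blk 10, set 0) → L1-HIT  vc=[6, 12]
13: 0xa0 (blk 10, set 0) → L1-HIT  vc=[6, 12]
14: 0xaf (blk 10, set 0) → L1-HIT  vc=[6, 12]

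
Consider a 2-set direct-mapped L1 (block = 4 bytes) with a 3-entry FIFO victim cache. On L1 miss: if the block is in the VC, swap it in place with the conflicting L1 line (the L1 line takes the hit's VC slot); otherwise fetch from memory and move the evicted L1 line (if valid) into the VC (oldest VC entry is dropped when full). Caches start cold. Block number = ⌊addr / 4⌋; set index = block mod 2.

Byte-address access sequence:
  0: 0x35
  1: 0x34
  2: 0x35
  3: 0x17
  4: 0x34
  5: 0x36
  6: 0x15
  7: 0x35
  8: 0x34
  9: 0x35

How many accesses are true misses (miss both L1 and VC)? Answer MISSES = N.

  [0] addr=0x35 blk=13 s=1: MISS | VC []
  [1] addr=0x34 blk=13 s=1: L1-HIT | VC []
  [2] addr=0x35 blk=13 s=1: L1-HIT | VC []
  [3] addr=0x17 blk=5 s=1: MISS | VC [13]
  [4] addr=0x34 blk=13 s=1: VC-HIT | VC [5]
  [5] addr=0x36 blk=13 s=1: L1-HIT | VC [5]
  [6] addr=0x15 blk=5 s=1: VC-HIT | VC [13]
  [7] addr=0x35 blk=13 s=1: VC-HIT | VC [5]
  [8] addr=0x34 blk=13 s=1: L1-HIT | VC [5]
  [9] addr=0x35 blk=13 s=1: L1-HIT | VC [5]

MISSES = 2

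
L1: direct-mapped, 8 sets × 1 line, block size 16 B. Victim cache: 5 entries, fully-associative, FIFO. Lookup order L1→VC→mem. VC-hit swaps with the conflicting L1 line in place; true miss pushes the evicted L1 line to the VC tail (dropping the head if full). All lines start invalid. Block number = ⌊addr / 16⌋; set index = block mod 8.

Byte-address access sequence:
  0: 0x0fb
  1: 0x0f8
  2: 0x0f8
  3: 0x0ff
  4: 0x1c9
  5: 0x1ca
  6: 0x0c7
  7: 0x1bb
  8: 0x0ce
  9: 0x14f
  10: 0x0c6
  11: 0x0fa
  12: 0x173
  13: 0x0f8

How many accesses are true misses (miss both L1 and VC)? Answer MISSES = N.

MISSES = 6

  [0] addr=0xfb blk=15 s=7: MISS | VC []
  [1] addr=0xf8 blk=15 s=7: L1-HIT | VC []
  [2] addr=0xf8 blk=15 s=7: L1-HIT | VC []
  [3] addr=0xff blk=15 s=7: L1-HIT | VC []
  [4] addr=0x1c9 blk=28 s=4: MISS | VC []
  [5] addr=0x1ca blk=28 s=4: L1-HIT | VC []
  [6] addr=0xc7 blk=12 s=4: MISS | VC [28]
  [7] addr=0x1bb blk=27 s=3: MISS | VC [28]
  [8] addr=0xce blk=12 s=4: L1-HIT | VC [28]
  [9] addr=0x14f blk=20 s=4: MISS | VC [28, 12]
  [10] addr=0xc6 blk=12 s=4: VC-HIT | VC [28, 20]
  [11] addr=0xfa blk=15 s=7: L1-HIT | VC [28, 20]
  [12] addr=0x173 blk=23 s=7: MISS | VC [28, 20, 15]
  [13] addr=0xf8 blk=15 s=7: VC-HIT | VC [28, 20, 23]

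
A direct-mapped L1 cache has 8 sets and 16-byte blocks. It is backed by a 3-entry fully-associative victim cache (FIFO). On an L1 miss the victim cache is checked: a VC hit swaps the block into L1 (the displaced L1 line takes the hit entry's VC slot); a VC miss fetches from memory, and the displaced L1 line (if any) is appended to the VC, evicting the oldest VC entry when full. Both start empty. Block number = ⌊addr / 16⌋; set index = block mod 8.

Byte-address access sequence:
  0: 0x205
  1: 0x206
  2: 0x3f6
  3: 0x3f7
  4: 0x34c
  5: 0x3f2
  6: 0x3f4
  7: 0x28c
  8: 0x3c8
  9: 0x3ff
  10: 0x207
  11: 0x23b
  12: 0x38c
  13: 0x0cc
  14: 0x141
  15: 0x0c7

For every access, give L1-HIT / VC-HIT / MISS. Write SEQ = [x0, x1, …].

SEQ = [MISS, L1-HIT, MISS, L1-HIT, MISS, L1-HIT, L1-HIT, MISS, MISS, L1-HIT, VC-HIT, MISS, MISS, MISS, MISS, VC-HIT]

  [0] addr=0x205 blk=32 s=0: MISS | VC []
  [1] addr=0x206 blk=32 s=0: L1-HIT | VC []
  [2] addr=0x3f6 blk=63 s=7: MISS | VC []
  [3] addr=0x3f7 blk=63 s=7: L1-HIT | VC []
  [4] addr=0x34c blk=52 s=4: MISS | VC []
  [5] addr=0x3f2 blk=63 s=7: L1-HIT | VC []
  [6] addr=0x3f4 blk=63 s=7: L1-HIT | VC []
  [7] addr=0x28c blk=40 s=0: MISS | VC [32]
  [8] addr=0x3c8 blk=60 s=4: MISS | VC [32, 52]
  [9] addr=0x3ff blk=63 s=7: L1-HIT | VC [32, 52]
  [10] addr=0x207 blk=32 s=0: VC-HIT | VC [40, 52]
  [11] addr=0x23b blk=35 s=3: MISS | VC [40, 52]
  [12] addr=0x38c blk=56 s=0: MISS | VC [40, 52, 32]
  [13] addr=0xcc blk=12 s=4: MISS | VC [52, 32, 60]
  [14] addr=0x141 blk=20 s=4: MISS | VC [32, 60, 12]
  [15] addr=0xc7 blk=12 s=4: VC-HIT | VC [32, 60, 20]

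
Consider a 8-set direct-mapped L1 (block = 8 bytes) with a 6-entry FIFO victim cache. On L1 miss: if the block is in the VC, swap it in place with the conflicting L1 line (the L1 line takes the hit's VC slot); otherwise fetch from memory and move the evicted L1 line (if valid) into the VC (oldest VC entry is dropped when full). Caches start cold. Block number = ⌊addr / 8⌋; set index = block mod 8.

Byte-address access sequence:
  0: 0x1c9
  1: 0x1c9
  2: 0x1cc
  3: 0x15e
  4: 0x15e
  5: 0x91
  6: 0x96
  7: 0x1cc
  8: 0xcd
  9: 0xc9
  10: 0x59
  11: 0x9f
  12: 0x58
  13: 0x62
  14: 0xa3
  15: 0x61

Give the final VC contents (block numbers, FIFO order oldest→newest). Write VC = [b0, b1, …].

VC = [57, 43, 19, 20]

0: 0x1c9 (blk 57, set 1) → MISS  vc=[]
1: 0x1c9 (blk 57, set 1) → L1-HIT  vc=[]
2: 0x1cc (blk 57, set 1) → L1-HIT  vc=[]
3: 0x15e (blk 43, set 3) → MISS  vc=[]
4: 0x15e (blk 43, set 3) → L1-HIT  vc=[]
5: 0x91 (blk 18, set 2) → MISS  vc=[]
6: 0x96 (blk 18, set 2) → L1-HIT  vc=[]
7: 0x1cc (blk 57, set 1) → L1-HIT  vc=[]
8: 0xcd (blk 25, set 1) → MISS  vc=[57]
9: 0xc9 (blk 25, set 1) → L1-HIT  vc=[57]
10: 0x59 (blk 11, set 3) → MISS  vc=[57, 43]
11: 0x9f (blk 19, set 3) → MISS  vc=[57, 43, 11]
12: 0x58 (blk 11, set 3) → VC-HIT  vc=[57, 43, 19]
13: 0x62 (blk 12, set 4) → MISS  vc=[57, 43, 19]
14: 0xa3 (blk 20, set 4) → MISS  vc=[57, 43, 19, 12]
15: 0x61 (blk 12, set 4) → VC-HIT  vc=[57, 43, 19, 20]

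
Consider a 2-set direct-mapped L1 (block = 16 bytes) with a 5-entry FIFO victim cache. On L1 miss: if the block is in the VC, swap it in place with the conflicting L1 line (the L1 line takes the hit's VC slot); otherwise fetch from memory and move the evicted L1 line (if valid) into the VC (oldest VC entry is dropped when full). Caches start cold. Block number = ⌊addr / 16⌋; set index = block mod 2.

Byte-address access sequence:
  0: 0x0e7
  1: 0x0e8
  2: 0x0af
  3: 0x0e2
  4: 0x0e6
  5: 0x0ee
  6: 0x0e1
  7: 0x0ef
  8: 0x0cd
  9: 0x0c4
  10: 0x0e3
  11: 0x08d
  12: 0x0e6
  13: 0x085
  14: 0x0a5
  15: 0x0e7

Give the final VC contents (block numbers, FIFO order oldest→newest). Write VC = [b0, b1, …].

  [0] addr=0xe7 blk=14 s=0: MISS | VC []
  [1] addr=0xe8 blk=14 s=0: L1-HIT | VC []
  [2] addr=0xaf blk=10 s=0: MISS | VC [14]
  [3] addr=0xe2 blk=14 s=0: VC-HIT | VC [10]
  [4] addr=0xe6 blk=14 s=0: L1-HIT | VC [10]
  [5] addr=0xee blk=14 s=0: L1-HIT | VC [10]
  [6] addr=0xe1 blk=14 s=0: L1-HIT | VC [10]
  [7] addr=0xef blk=14 s=0: L1-HIT | VC [10]
  [8] addr=0xcd blk=12 s=0: MISS | VC [10, 14]
  [9] addr=0xc4 blk=12 s=0: L1-HIT | VC [10, 14]
  [10] addr=0xe3 blk=14 s=0: VC-HIT | VC [10, 12]
  [11] addr=0x8d blk=8 s=0: MISS | VC [10, 12, 14]
  [12] addr=0xe6 blk=14 s=0: VC-HIT | VC [10, 12, 8]
  [13] addr=0x85 blk=8 s=0: VC-HIT | VC [10, 12, 14]
  [14] addr=0xa5 blk=10 s=0: VC-HIT | VC [8, 12, 14]
  [15] addr=0xe7 blk=14 s=0: VC-HIT | VC [8, 12, 10]

VC = [8, 12, 10]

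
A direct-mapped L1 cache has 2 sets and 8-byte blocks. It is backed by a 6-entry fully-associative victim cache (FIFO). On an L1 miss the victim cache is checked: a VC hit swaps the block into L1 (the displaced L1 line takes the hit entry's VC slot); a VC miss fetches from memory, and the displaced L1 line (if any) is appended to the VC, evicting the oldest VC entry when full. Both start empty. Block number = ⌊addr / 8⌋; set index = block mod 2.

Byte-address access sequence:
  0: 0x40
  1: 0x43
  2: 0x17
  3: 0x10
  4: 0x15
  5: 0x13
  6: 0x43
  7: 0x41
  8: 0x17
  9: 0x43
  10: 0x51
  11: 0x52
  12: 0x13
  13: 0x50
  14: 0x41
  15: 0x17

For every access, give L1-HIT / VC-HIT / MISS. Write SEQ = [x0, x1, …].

SEQ = [MISS, L1-HIT, MISS, L1-HIT, L1-HIT, L1-HIT, VC-HIT, L1-HIT, VC-HIT, VC-HIT, MISS, L1-HIT, VC-HIT, VC-HIT, VC-HIT, VC-HIT]

0: 0x40 (blk 8, set 0) → MISS  vc=[]
1: 0x43 (blk 8, set 0) → L1-HIT  vc=[]
2: 0x17 (blk 2, set 0) → MISS  vc=[8]
3: 0x10 (blk 2, set 0) → L1-HIT  vc=[8]
4: 0x15 (blk 2, set 0) → L1-HIT  vc=[8]
5: 0x13 (blk 2, set 0) → L1-HIT  vc=[8]
6: 0x43 (blk 8, set 0) → VC-HIT  vc=[2]
7: 0x41 (blk 8, set 0) → L1-HIT  vc=[2]
8: 0x17 (blk 2, set 0) → VC-HIT  vc=[8]
9: 0x43 (blk 8, set 0) → VC-HIT  vc=[2]
10: 0x51 (blk 10, set 0) → MISS  vc=[2, 8]
11: 0x52 (blk 10, set 0) → L1-HIT  vc=[2, 8]
12: 0x13 (blk 2, set 0) → VC-HIT  vc=[10, 8]
13: 0x50 (blk 10, set 0) → VC-HIT  vc=[2, 8]
14: 0x41 (blk 8, set 0) → VC-HIT  vc=[2, 10]
15: 0x17 (blk 2, set 0) → VC-HIT  vc=[8, 10]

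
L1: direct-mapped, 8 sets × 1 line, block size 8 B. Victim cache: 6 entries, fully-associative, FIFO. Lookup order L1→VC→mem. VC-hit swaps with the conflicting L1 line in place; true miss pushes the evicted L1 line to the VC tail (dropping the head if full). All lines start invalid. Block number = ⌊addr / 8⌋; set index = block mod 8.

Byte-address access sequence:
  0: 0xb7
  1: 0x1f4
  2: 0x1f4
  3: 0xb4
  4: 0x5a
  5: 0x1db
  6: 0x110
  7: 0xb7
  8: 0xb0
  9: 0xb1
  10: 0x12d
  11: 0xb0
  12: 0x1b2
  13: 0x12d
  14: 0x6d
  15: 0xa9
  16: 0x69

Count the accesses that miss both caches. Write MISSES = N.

MISSES = 9

  [0] addr=0xb7 blk=22 s=6: MISS | VC []
  [1] addr=0x1f4 blk=62 s=6: MISS | VC [22]
  [2] addr=0x1f4 blk=62 s=6: L1-HIT | VC [22]
  [3] addr=0xb4 blk=22 s=6: VC-HIT | VC [62]
  [4] addr=0x5a blk=11 s=3: MISS | VC [62]
  [5] addr=0x1db blk=59 s=3: MISS | VC [62, 11]
  [6] addr=0x110 blk=34 s=2: MISS | VC [62, 11]
  [7] addr=0xb7 blk=22 s=6: L1-HIT | VC [62, 11]
  [8] addr=0xb0 blk=22 s=6: L1-HIT | VC [62, 11]
  [9] addr=0xb1 blk=22 s=6: L1-HIT | VC [62, 11]
  [10] addr=0x12d blk=37 s=5: MISS | VC [62, 11]
  [11] addr=0xb0 blk=22 s=6: L1-HIT | VC [62, 11]
  [12] addr=0x1b2 blk=54 s=6: MISS | VC [62, 11, 22]
  [13] addr=0x12d blk=37 s=5: L1-HIT | VC [62, 11, 22]
  [14] addr=0x6d blk=13 s=5: MISS | VC [62, 11, 22, 37]
  [15] addr=0xa9 blk=21 s=5: MISS | VC [62, 11, 22, 37, 13]
  [16] addr=0x69 blk=13 s=5: VC-HIT | VC [62, 11, 22, 37, 21]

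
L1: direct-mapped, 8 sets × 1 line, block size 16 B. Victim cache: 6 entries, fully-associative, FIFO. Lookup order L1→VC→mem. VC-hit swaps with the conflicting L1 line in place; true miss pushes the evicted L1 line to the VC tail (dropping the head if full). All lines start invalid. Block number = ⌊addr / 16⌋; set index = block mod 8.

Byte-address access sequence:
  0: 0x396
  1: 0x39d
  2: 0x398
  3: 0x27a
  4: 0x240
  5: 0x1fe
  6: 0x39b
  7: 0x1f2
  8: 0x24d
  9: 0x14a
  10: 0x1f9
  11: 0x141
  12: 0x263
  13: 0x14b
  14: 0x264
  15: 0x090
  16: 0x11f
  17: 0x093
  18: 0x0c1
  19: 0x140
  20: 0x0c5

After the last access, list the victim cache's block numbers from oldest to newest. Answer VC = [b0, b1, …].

0: 0x396 (blk 57, set 1) → MISS  vc=[]
1: 0x39d (blk 57, set 1) → L1-HIT  vc=[]
2: 0x398 (blk 57, set 1) → L1-HIT  vc=[]
3: 0x27a (blk 39, set 7) → MISS  vc=[]
4: 0x240 (blk 36, set 4) → MISS  vc=[]
5: 0x1fe (blk 31, set 7) → MISS  vc=[39]
6: 0x39b (blk 57, set 1) → L1-HIT  vc=[39]
7: 0x1f2 (blk 31, set 7) → L1-HIT  vc=[39]
8: 0x24d (blk 36, set 4) → L1-HIT  vc=[39]
9: 0x14a (blk 20, set 4) → MISS  vc=[39, 36]
10: 0x1f9 (blk 31, set 7) → L1-HIT  vc=[39, 36]
11: 0x141 (blk 20, set 4) → L1-HIT  vc=[39, 36]
12: 0x263 (blk 38, set 6) → MISS  vc=[39, 36]
13: 0x14b (blk 20, set 4) → L1-HIT  vc=[39, 36]
14: 0x264 (blk 38, set 6) → L1-HIT  vc=[39, 36]
15: 0x90 (blk 9, set 1) → MISS  vc=[39, 36, 57]
16: 0x11f (blk 17, set 1) → MISS  vc=[39, 36, 57, 9]
17: 0x93 (blk 9, set 1) → VC-HIT  vc=[39, 36, 57, 17]
18: 0xc1 (blk 12, set 4) → MISS  vc=[39, 36, 57, 17, 20]
19: 0x140 (blk 20, set 4) → VC-HIT  vc=[39, 36, 57, 17, 12]
20: 0xc5 (blk 12, set 4) → VC-HIT  vc=[39, 36, 57, 17, 20]

VC = [39, 36, 57, 17, 20]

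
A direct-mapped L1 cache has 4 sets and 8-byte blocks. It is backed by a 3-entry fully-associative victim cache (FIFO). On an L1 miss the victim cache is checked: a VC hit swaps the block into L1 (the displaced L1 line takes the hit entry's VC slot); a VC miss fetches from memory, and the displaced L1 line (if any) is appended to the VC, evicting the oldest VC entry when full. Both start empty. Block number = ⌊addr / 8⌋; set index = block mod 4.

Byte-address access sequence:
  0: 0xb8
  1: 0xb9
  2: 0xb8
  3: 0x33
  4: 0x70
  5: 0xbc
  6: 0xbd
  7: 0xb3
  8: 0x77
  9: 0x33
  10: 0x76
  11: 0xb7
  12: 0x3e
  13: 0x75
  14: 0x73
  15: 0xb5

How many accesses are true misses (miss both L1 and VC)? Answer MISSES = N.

MISSES = 5

  [0] addr=0xb8 blk=23 s=3: MISS | VC []
  [1] addr=0xb9 blk=23 s=3: L1-HIT | VC []
  [2] addr=0xb8 blk=23 s=3: L1-HIT | VC []
  [3] addr=0x33 blk=6 s=2: MISS | VC []
  [4] addr=0x70 blk=14 s=2: MISS | VC [6]
  [5] addr=0xbc blk=23 s=3: L1-HIT | VC [6]
  [6] addr=0xbd blk=23 s=3: L1-HIT | VC [6]
  [7] addr=0xb3 blk=22 s=2: MISS | VC [6, 14]
  [8] addr=0x77 blk=14 s=2: VC-HIT | VC [6, 22]
  [9] addr=0x33 blk=6 s=2: VC-HIT | VC [14, 22]
  [10] addr=0x76 blk=14 s=2: VC-HIT | VC [6, 22]
  [11] addr=0xb7 blk=22 s=2: VC-HIT | VC [6, 14]
  [12] addr=0x3e blk=7 s=3: MISS | VC [6, 14, 23]
  [13] addr=0x75 blk=14 s=2: VC-HIT | VC [6, 22, 23]
  [14] addr=0x73 blk=14 s=2: L1-HIT | VC [6, 22, 23]
  [15] addr=0xb5 blk=22 s=2: VC-HIT | VC [6, 14, 23]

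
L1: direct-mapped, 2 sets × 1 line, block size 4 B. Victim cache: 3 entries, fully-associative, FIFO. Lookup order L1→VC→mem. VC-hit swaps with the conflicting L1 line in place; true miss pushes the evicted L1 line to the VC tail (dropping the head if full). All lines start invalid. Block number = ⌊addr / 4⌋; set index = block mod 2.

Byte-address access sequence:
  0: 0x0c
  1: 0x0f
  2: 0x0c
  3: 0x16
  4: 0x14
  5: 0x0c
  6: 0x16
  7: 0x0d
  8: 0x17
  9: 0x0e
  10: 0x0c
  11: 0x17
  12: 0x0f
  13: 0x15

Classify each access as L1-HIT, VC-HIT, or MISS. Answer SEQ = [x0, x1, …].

  [0] addr=0xc blk=3 s=1: MISS | VC []
  [1] addr=0xf blk=3 s=1: L1-HIT | VC []
  [2] addr=0xc blk=3 s=1: L1-HIT | VC []
  [3] addr=0x16 blk=5 s=1: MISS | VC [3]
  [4] addr=0x14 blk=5 s=1: L1-HIT | VC [3]
  [5] addr=0xc blk=3 s=1: VC-HIT | VC [5]
  [6] addr=0x16 blk=5 s=1: VC-HIT | VC [3]
  [7] addr=0xd blk=3 s=1: VC-HIT | VC [5]
  [8] addr=0x17 blk=5 s=1: VC-HIT | VC [3]
  [9] addr=0xe blk=3 s=1: VC-HIT | VC [5]
  [10] addr=0xc blk=3 s=1: L1-HIT | VC [5]
  [11] addr=0x17 blk=5 s=1: VC-HIT | VC [3]
  [12] addr=0xf blk=3 s=1: VC-HIT | VC [5]
  [13] addr=0x15 blk=5 s=1: VC-HIT | VC [3]

SEQ = [MISS, L1-HIT, L1-HIT, MISS, L1-HIT, VC-HIT, VC-HIT, VC-HIT, VC-HIT, VC-HIT, L1-HIT, VC-HIT, VC-HIT, VC-HIT]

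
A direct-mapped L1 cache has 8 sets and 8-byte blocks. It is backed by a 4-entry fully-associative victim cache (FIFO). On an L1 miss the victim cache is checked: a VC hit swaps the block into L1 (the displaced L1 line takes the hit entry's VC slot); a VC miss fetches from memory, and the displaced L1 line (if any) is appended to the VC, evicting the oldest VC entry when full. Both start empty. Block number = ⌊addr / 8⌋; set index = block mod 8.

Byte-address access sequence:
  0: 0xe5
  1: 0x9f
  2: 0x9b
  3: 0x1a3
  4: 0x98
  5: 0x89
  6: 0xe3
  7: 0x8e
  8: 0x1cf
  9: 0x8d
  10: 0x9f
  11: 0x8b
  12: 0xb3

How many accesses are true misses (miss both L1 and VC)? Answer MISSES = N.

0: 0xe5 (blk 28, set 4) → MISS  vc=[]
1: 0x9f (blk 19, set 3) → MISS  vc=[]
2: 0x9b (blk 19, set 3) → L1-HIT  vc=[]
3: 0x1a3 (blk 52, set 4) → MISS  vc=[28]
4: 0x98 (blk 19, set 3) → L1-HIT  vc=[28]
5: 0x89 (blk 17, set 1) → MISS  vc=[28]
6: 0xe3 (blk 28, set 4) → VC-HIT  vc=[52]
7: 0x8e (blk 17, set 1) → L1-HIT  vc=[52]
8: 0x1cf (blk 57, set 1) → MISS  vc=[52, 17]
9: 0x8d (blk 17, set 1) → VC-HIT  vc=[52, 57]
10: 0x9f (blk 19, set 3) → L1-HIT  vc=[52, 57]
11: 0x8b (blk 17, set 1) → L1-HIT  vc=[52, 57]
12: 0xb3 (blk 22, set 6) → MISS  vc=[52, 57]

MISSES = 6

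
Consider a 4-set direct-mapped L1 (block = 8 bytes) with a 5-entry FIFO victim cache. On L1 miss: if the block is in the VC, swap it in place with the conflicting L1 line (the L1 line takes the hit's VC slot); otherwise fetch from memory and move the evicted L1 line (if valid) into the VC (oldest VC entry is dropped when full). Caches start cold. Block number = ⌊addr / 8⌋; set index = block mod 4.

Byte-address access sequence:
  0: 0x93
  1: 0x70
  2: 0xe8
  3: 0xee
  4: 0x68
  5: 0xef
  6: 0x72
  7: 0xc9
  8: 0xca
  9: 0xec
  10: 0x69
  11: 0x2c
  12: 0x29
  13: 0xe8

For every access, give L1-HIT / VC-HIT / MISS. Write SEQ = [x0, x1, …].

#0 0x93→b18/s2 MISS; vc=[]
#1 0x70→b14/s2 MISS; vc=[18]
#2 0xe8→b29/s1 MISS; vc=[18]
#3 0xee→b29/s1 L1-HIT; vc=[18]
#4 0x68→b13/s1 MISS; vc=[18,29]
#5 0xef→b29/s1 VC-HIT; vc=[18,13]
#6 0x72→b14/s2 L1-HIT; vc=[18,13]
#7 0xc9→b25/s1 MISS; vc=[18,13,29]
#8 0xca→b25/s1 L1-HIT; vc=[18,13,29]
#9 0xec→b29/s1 VC-HIT; vc=[18,13,25]
#10 0x69→b13/s1 VC-HIT; vc=[18,29,25]
#11 0x2c→b5/s1 MISS; vc=[18,29,25,13]
#12 0x29→b5/s1 L1-HIT; vc=[18,29,25,13]
#13 0xe8→b29/s1 VC-HIT; vc=[18,5,25,13]

SEQ = [MISS, MISS, MISS, L1-HIT, MISS, VC-HIT, L1-HIT, MISS, L1-HIT, VC-HIT, VC-HIT, MISS, L1-HIT, VC-HIT]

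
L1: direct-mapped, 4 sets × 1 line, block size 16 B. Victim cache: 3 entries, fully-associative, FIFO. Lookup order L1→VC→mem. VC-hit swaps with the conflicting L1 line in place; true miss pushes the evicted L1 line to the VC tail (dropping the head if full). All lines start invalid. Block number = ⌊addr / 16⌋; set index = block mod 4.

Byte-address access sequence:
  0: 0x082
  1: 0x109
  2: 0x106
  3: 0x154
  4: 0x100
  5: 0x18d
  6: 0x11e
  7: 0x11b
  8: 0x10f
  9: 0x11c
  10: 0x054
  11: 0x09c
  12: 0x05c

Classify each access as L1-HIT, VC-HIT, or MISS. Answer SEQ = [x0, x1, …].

SEQ = [MISS, MISS, L1-HIT, MISS, L1-HIT, MISS, MISS, L1-HIT, VC-HIT, L1-HIT, MISS, MISS, VC-HIT]

0: 0x82 (blk 8, set 0) → MISS  vc=[]
1: 0x109 (blk 16, set 0) → MISS  vc=[8]
2: 0x106 (blk 16, set 0) → L1-HIT  vc=[8]
3: 0x154 (blk 21, set 1) → MISS  vc=[8]
4: 0x100 (blk 16, set 0) → L1-HIT  vc=[8]
5: 0x18d (blk 24, set 0) → MISS  vc=[8, 16]
6: 0x11e (blk 17, set 1) → MISS  vc=[8, 16, 21]
7: 0x11b (blk 17, set 1) → L1-HIT  vc=[8, 16, 21]
8: 0x10f (blk 16, set 0) → VC-HIT  vc=[8, 24, 21]
9: 0x11c (blk 17, set 1) → L1-HIT  vc=[8, 24, 21]
10: 0x54 (blk 5, set 1) → MISS  vc=[24, 21, 17]
11: 0x9c (blk 9, set 1) → MISS  vc=[21, 17, 5]
12: 0x5c (blk 5, set 1) → VC-HIT  vc=[21, 17, 9]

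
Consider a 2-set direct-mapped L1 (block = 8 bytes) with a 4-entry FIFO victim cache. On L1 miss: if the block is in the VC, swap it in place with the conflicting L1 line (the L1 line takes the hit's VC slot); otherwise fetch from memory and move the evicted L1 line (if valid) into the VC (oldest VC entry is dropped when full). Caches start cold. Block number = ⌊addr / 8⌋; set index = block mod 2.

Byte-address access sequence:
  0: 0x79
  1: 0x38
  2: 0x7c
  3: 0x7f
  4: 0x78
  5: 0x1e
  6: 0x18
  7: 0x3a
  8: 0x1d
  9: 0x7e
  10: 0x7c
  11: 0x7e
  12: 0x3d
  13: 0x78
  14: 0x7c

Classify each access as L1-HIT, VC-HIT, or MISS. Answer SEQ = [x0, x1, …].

#0 0x79→b15/s1 MISS; vc=[]
#1 0x38→b7/s1 MISS; vc=[15]
#2 0x7c→b15/s1 VC-HIT; vc=[7]
#3 0x7f→b15/s1 L1-HIT; vc=[7]
#4 0x78→b15/s1 L1-HIT; vc=[7]
#5 0x1e→b3/s1 MISS; vc=[7,15]
#6 0x18→b3/s1 L1-HIT; vc=[7,15]
#7 0x3a→b7/s1 VC-HIT; vc=[3,15]
#8 0x1d→b3/s1 VC-HIT; vc=[7,15]
#9 0x7e→b15/s1 VC-HIT; vc=[7,3]
#10 0x7c→b15/s1 L1-HIT; vc=[7,3]
#11 0x7e→b15/s1 L1-HIT; vc=[7,3]
#12 0x3d→b7/s1 VC-HIT; vc=[15,3]
#13 0x78→b15/s1 VC-HIT; vc=[7,3]
#14 0x7c→b15/s1 L1-HIT; vc=[7,3]

SEQ = [MISS, MISS, VC-HIT, L1-HIT, L1-HIT, MISS, L1-HIT, VC-HIT, VC-HIT, VC-HIT, L1-HIT, L1-HIT, VC-HIT, VC-HIT, L1-HIT]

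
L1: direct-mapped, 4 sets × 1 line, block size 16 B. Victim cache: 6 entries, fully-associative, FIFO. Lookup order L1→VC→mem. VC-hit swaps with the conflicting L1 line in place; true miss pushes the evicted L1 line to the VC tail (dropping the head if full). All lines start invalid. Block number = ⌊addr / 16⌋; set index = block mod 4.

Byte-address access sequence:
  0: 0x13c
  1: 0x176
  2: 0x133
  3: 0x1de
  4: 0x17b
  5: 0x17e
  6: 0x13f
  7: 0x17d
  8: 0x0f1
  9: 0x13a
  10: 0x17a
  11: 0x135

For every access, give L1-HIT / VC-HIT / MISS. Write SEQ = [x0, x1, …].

  [0] addr=0x13c blk=19 s=3: MISS | VC []
  [1] addr=0x176 blk=23 s=3: MISS | VC [19]
  [2] addr=0x133 blk=19 s=3: VC-HIT | VC [23]
  [3] addr=0x1de blk=29 s=1: MISS | VC [23]
  [4] addr=0x17b blk=23 s=3: VC-HIT | VC [19]
  [5] addr=0x17e blk=23 s=3: L1-HIT | VC [19]
  [6] addr=0x13f blk=19 s=3: VC-HIT | VC [23]
  [7] addr=0x17d blk=23 s=3: VC-HIT | VC [19]
  [8] addr=0xf1 blk=15 s=3: MISS | VC [19, 23]
  [9] addr=0x13a blk=19 s=3: VC-HIT | VC [15, 23]
  [10] addr=0x17a blk=23 s=3: VC-HIT | VC [15, 19]
  [11] addr=0x135 blk=19 s=3: VC-HIT | VC [15, 23]

SEQ = [MISS, MISS, VC-HIT, MISS, VC-HIT, L1-HIT, VC-HIT, VC-HIT, MISS, VC-HIT, VC-HIT, VC-HIT]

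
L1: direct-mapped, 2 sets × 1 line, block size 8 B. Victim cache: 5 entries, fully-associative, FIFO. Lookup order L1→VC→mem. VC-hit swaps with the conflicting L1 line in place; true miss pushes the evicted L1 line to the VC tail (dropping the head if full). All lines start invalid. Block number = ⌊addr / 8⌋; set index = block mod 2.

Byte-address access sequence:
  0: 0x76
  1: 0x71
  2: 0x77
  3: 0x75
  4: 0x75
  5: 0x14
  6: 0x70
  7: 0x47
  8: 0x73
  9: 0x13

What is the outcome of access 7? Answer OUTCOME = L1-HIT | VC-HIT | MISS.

0: 0x76 (blk 14, set 0) → MISS  vc=[]
1: 0x71 (blk 14, set 0) → L1-HIT  vc=[]
2: 0x77 (blk 14, set 0) → L1-HIT  vc=[]
3: 0x75 (blk 14, set 0) → L1-HIT  vc=[]
4: 0x75 (blk 14, set 0) → L1-HIT  vc=[]
5: 0x14 (blk 2, set 0) → MISS  vc=[14]
6: 0x70 (blk 14, set 0) → VC-HIT  vc=[2]
7: 0x47 (blk 8, set 0) → MISS  vc=[2, 14]
8: 0x73 (blk 14, set 0) → VC-HIT  vc=[2, 8]
9: 0x13 (blk 2, set 0) → VC-HIT  vc=[14, 8]

OUTCOME = MISS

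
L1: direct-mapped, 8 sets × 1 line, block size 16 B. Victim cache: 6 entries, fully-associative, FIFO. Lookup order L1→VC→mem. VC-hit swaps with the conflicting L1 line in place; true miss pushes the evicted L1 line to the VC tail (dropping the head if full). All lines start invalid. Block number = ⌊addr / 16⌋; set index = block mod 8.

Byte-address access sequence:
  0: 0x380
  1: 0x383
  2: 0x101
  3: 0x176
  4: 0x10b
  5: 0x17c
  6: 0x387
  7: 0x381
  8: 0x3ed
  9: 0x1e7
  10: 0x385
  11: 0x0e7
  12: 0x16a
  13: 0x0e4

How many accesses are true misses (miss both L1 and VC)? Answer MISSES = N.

0: 0x380 (blk 56, set 0) → MISS  vc=[]
1: 0x383 (blk 56, set 0) → L1-HIT  vc=[]
2: 0x101 (blk 16, set 0) → MISS  vc=[56]
3: 0x176 (blk 23, set 7) → MISS  vc=[56]
4: 0x10b (blk 16, set 0) → L1-HIT  vc=[56]
5: 0x17c (blk 23, set 7) → L1-HIT  vc=[56]
6: 0x387 (blk 56, set 0) → VC-HIT  vc=[16]
7: 0x381 (blk 56, set 0) → L1-HIT  vc=[16]
8: 0x3ed (blk 62, set 6) → MISS  vc=[16]
9: 0x1e7 (blk 30, set 6) → MISS  vc=[16, 62]
10: 0x385 (blk 56, set 0) → L1-HIT  vc=[16, 62]
11: 0xe7 (blk 14, set 6) → MISS  vc=[16, 62, 30]
12: 0x16a (blk 22, set 6) → MISS  vc=[16, 62, 30, 14]
13: 0xe4 (blk 14, set 6) → VC-HIT  vc=[16, 62, 30, 22]

MISSES = 7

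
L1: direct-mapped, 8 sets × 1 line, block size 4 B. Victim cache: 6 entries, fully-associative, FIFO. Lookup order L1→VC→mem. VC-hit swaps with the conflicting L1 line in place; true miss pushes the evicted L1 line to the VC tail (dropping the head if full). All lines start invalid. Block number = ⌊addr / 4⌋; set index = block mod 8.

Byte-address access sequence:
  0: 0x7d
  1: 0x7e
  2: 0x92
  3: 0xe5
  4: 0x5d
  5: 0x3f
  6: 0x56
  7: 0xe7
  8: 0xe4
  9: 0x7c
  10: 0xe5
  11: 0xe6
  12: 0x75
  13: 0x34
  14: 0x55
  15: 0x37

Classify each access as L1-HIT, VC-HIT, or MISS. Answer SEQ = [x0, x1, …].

SEQ = [MISS, L1-HIT, MISS, MISS, MISS, MISS, MISS, L1-HIT, L1-HIT, VC-HIT, L1-HIT, L1-HIT, MISS, MISS, VC-HIT, VC-HIT]

0: 0x7d (blk 31, set 7) → MISS  vc=[]
1: 0x7e (blk 31, set 7) → L1-HIT  vc=[]
2: 0x92 (blk 36, set 4) → MISS  vc=[]
3: 0xe5 (blk 57, set 1) → MISS  vc=[]
4: 0x5d (blk 23, set 7) → MISS  vc=[31]
5: 0x3f (blk 15, set 7) → MISS  vc=[31, 23]
6: 0x56 (blk 21, set 5) → MISS  vc=[31, 23]
7: 0xe7 (blk 57, set 1) → L1-HIT  vc=[31, 23]
8: 0xe4 (blk 57, set 1) → L1-HIT  vc=[31, 23]
9: 0x7c (blk 31, set 7) → VC-HIT  vc=[15, 23]
10: 0xe5 (blk 57, set 1) → L1-HIT  vc=[15, 23]
11: 0xe6 (blk 57, set 1) → L1-HIT  vc=[15, 23]
12: 0x75 (blk 29, set 5) → MISS  vc=[15, 23, 21]
13: 0x34 (blk 13, set 5) → MISS  vc=[15, 23, 21, 29]
14: 0x55 (blk 21, set 5) → VC-HIT  vc=[15, 23, 13, 29]
15: 0x37 (blk 13, set 5) → VC-HIT  vc=[15, 23, 21, 29]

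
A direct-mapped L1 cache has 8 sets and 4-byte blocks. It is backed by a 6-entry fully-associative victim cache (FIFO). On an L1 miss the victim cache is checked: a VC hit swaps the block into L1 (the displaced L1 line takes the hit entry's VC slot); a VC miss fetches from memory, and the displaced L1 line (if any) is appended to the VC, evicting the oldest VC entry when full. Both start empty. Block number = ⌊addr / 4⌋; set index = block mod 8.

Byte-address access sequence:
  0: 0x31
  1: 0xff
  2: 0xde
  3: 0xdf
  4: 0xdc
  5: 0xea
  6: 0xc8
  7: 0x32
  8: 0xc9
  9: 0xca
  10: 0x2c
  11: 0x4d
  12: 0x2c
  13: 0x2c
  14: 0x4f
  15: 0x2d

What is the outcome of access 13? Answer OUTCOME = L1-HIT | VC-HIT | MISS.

0: 0x31 (blk 12, set 4) → MISS  vc=[]
1: 0xff (blk 63, set 7) → MISS  vc=[]
2: 0xde (blk 55, set 7) → MISS  vc=[63]
3: 0xdf (blk 55, set 7) → L1-HIT  vc=[63]
4: 0xdc (blk 55, set 7) → L1-HIT  vc=[63]
5: 0xea (blk 58, set 2) → MISS  vc=[63]
6: 0xc8 (blk 50, set 2) → MISS  vc=[63, 58]
7: 0x32 (blk 12, set 4) → L1-HIT  vc=[63, 58]
8: 0xc9 (blk 50, set 2) → L1-HIT  vc=[63, 58]
9: 0xca (blk 50, set 2) → L1-HIT  vc=[63, 58]
10: 0x2c (blk 11, set 3) → MISS  vc=[63, 58]
11: 0x4d (blk 19, set 3) → MISS  vc=[63, 58, 11]
12: 0x2c (blk 11, set 3) → VC-HIT  vc=[63, 58, 19]
13: 0x2c (blk 11, set 3) → L1-HIT  vc=[63, 58, 19]
14: 0x4f (blk 19, set 3) → VC-HIT  vc=[63, 58, 11]
15: 0x2d (blk 11, set 3) → VC-HIT  vc=[63, 58, 19]

OUTCOME = L1-HIT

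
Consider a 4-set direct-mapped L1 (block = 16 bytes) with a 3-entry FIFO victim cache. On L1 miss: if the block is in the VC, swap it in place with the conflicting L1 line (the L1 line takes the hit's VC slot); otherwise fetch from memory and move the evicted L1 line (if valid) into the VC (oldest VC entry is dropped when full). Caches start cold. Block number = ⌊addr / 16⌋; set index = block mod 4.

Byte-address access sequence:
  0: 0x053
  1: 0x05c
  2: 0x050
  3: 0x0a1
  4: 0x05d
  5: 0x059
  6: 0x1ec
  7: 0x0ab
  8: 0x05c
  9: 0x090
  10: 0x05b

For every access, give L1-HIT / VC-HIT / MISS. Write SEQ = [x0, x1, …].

SEQ = [MISS, L1-HIT, L1-HIT, MISS, L1-HIT, L1-HIT, MISS, VC-HIT, L1-HIT, MISS, VC-HIT]

#0 0x53→b5/s1 MISS; vc=[]
#1 0x5c→b5/s1 L1-HIT; vc=[]
#2 0x50→b5/s1 L1-HIT; vc=[]
#3 0xa1→b10/s2 MISS; vc=[]
#4 0x5d→b5/s1 L1-HIT; vc=[]
#5 0x59→b5/s1 L1-HIT; vc=[]
#6 0x1ec→b30/s2 MISS; vc=[10]
#7 0xab→b10/s2 VC-HIT; vc=[30]
#8 0x5c→b5/s1 L1-HIT; vc=[30]
#9 0x90→b9/s1 MISS; vc=[30,5]
#10 0x5b→b5/s1 VC-HIT; vc=[30,9]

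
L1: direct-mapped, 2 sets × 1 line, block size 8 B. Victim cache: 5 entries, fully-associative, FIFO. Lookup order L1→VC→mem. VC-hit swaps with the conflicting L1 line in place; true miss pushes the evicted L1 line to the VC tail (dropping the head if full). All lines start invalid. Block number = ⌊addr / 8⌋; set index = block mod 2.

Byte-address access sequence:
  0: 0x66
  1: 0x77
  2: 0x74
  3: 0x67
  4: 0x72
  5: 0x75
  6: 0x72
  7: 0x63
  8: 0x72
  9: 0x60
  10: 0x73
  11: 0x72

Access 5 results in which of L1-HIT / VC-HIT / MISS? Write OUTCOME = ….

OUTCOME = L1-HIT

0: 0x66 (blk 12, set 0) → MISS  vc=[]
1: 0x77 (blk 14, set 0) → MISS  vc=[12]
2: 0x74 (blk 14, set 0) → L1-HIT  vc=[12]
3: 0x67 (blk 12, set 0) → VC-HIT  vc=[14]
4: 0x72 (blk 14, set 0) → VC-HIT  vc=[12]
5: 0x75 (blk 14, set 0) → L1-HIT  vc=[12]
6: 0x72 (blk 14, set 0) → L1-HIT  vc=[12]
7: 0x63 (blk 12, set 0) → VC-HIT  vc=[14]
8: 0x72 (blk 14, set 0) → VC-HIT  vc=[12]
9: 0x60 (blk 12, set 0) → VC-HIT  vc=[14]
10: 0x73 (blk 14, set 0) → VC-HIT  vc=[12]
11: 0x72 (blk 14, set 0) → L1-HIT  vc=[12]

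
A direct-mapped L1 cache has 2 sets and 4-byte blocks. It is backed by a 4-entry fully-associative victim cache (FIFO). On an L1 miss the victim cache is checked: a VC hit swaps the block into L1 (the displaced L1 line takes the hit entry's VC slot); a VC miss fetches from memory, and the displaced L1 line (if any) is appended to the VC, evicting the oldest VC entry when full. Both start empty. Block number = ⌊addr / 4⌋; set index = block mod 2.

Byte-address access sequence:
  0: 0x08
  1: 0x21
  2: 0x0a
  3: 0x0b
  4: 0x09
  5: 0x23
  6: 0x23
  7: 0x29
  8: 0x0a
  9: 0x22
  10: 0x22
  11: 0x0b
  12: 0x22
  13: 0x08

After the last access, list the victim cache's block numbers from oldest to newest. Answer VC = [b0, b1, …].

#0 0x8→b2/s0 MISS; vc=[]
#1 0x21→b8/s0 MISS; vc=[2]
#2 0xa→b2/s0 VC-HIT; vc=[8]
#3 0xb→b2/s0 L1-HIT; vc=[8]
#4 0x9→b2/s0 L1-HIT; vc=[8]
#5 0x23→b8/s0 VC-HIT; vc=[2]
#6 0x23→b8/s0 L1-HIT; vc=[2]
#7 0x29→b10/s0 MISS; vc=[2,8]
#8 0xa→b2/s0 VC-HIT; vc=[10,8]
#9 0x22→b8/s0 VC-HIT; vc=[10,2]
#10 0x22→b8/s0 L1-HIT; vc=[10,2]
#11 0xb→b2/s0 VC-HIT; vc=[10,8]
#12 0x22→b8/s0 VC-HIT; vc=[10,2]
#13 0x8→b2/s0 VC-HIT; vc=[10,8]

VC = [10, 8]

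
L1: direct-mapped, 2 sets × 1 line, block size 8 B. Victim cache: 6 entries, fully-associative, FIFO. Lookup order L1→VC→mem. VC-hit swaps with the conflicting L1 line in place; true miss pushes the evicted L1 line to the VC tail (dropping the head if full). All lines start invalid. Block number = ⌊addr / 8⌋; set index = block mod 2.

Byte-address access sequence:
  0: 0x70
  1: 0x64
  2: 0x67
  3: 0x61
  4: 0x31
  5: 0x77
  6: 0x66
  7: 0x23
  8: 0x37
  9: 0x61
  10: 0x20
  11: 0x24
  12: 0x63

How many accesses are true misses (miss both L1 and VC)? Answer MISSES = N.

MISSES = 4

  [0] addr=0x70 blk=14 s=0: MISS | VC []
  [1] addr=0x64 blk=12 s=0: MISS | VC [14]
  [2] addr=0x67 blk=12 s=0: L1-HIT | VC [14]
  [3] addr=0x61 blk=12 s=0: L1-HIT | VC [14]
  [4] addr=0x31 blk=6 s=0: MISS | VC [14, 12]
  [5] addr=0x77 blk=14 s=0: VC-HIT | VC [6, 12]
  [6] addr=0x66 blk=12 s=0: VC-HIT | VC [6, 14]
  [7] addr=0x23 blk=4 s=0: MISS | VC [6, 14, 12]
  [8] addr=0x37 blk=6 s=0: VC-HIT | VC [4, 14, 12]
  [9] addr=0x61 blk=12 s=0: VC-HIT | VC [4, 14, 6]
  [10] addr=0x20 blk=4 s=0: VC-HIT | VC [12, 14, 6]
  [11] addr=0x24 blk=4 s=0: L1-HIT | VC [12, 14, 6]
  [12] addr=0x63 blk=12 s=0: VC-HIT | VC [4, 14, 6]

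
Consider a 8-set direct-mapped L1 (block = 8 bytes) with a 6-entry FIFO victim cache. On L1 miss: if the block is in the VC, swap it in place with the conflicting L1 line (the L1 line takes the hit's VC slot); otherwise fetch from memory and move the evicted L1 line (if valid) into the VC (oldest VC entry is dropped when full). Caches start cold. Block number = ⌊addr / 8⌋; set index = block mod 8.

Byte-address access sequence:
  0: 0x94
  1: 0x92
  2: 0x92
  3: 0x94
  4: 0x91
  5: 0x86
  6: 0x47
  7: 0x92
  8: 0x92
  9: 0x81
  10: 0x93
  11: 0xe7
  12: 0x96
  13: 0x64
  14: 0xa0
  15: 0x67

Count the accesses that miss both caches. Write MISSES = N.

MISSES = 6

0: 0x94 (blk 18, set 2) → MISS  vc=[]
1: 0x92 (blk 18, set 2) → L1-HIT  vc=[]
2: 0x92 (blk 18, set 2) → L1-HIT  vc=[]
3: 0x94 (blk 18, set 2) → L1-HIT  vc=[]
4: 0x91 (blk 18, set 2) → L1-HIT  vc=[]
5: 0x86 (blk 16, set 0) → MISS  vc=[]
6: 0x47 (blk 8, set 0) → MISS  vc=[16]
7: 0x92 (blk 18, set 2) → L1-HIT  vc=[16]
8: 0x92 (blk 18, set 2) → L1-HIT  vc=[16]
9: 0x81 (blk 16, set 0) → VC-HIT  vc=[8]
10: 0x93 (blk 18, set 2) → L1-HIT  vc=[8]
11: 0xe7 (blk 28, set 4) → MISS  vc=[8]
12: 0x96 (blk 18, set 2) → L1-HIT  vc=[8]
13: 0x64 (blk 12, set 4) → MISS  vc=[8, 28]
14: 0xa0 (blk 20, set 4) → MISS  vc=[8, 28, 12]
15: 0x67 (blk 12, set 4) → VC-HIT  vc=[8, 28, 20]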